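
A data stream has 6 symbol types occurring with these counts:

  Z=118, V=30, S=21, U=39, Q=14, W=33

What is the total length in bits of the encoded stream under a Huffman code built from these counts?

564

Merge the two smallest weights repeatedly:
combine Q(14), S(21) → 35
combine V(30), W(33) → 63
combine 35, U(39) → 74
combine 63, 74 → 137
combine Z(118), 137 → 255
Each symbol's bit-cost is frequency × depth; summing gives 564 bits (equivalently 35 + 63 + 74 + 137 + 255).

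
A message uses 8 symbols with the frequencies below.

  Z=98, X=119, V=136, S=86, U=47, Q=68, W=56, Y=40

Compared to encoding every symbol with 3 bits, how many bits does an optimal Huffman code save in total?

Fixed-length: 3 bits × 650 symbols = 1950 bits.
Huffman merges:
Y(40) + U(47) → 87
W(56) + Q(68) → 124
S(86) + 87 → 173
Z(98) + X(119) → 217
124 + V(136) → 260
173 + 217 → 390
260 + 390 → 650
Huffman total = 87 + 124 + 173 + 217 + 260 + 390 + 650 = 1901 bits.
Saving = 1950 − 1901 = 49 bits.

49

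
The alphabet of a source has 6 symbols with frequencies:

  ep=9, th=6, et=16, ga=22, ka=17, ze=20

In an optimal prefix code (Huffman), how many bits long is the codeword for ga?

2

Build the tree from the bottom:
merge th(6) and ep(9): 15
merge 15 and et(16): 31
merge ka(17) and ze(20): 37
merge ga(22) and 31: 53
merge 37 and 53: 90
ga's leaf is at depth 2, giving a 2-bit codeword.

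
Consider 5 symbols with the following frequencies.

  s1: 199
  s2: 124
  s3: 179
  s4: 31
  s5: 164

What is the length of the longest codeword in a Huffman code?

Merge the two lowest-weight nodes at each step:
combine s4(31), s2(124) → 155
combine 155, s5(164) → 319
combine s3(179), s1(199) → 378
combine 319, 378 → 697
The rarest symbols sit at the bottom; the longest codeword is 3 bits.

3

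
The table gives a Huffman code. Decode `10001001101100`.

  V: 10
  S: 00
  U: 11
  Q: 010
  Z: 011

Read left to right; each codeword is recognised as soon as it completes (prefix code):
  10→V | 00→S | 10→V | 011→Z | 011→Z | 00→S
Decoded message: VSVZZS

VSVZZS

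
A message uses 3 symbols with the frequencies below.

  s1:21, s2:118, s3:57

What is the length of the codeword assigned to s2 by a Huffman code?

Huffman merges, smallest pair first:
combine s1(21), s3(57) → 78
combine 78, s2(118) → 196
s2 sits one level below the root: a 1-bit codeword.

1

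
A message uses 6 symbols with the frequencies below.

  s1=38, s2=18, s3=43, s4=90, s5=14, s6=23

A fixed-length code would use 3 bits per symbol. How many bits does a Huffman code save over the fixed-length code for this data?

Fixed-length: 3 bits × 226 symbols = 678 bits.
Huffman merges:
merge s5(14) and s2(18): 32
merge s6(23) and 32: 55
merge s1(38) and s3(43): 81
merge 55 and 81: 136
merge s4(90) and 136: 226
Huffman total = 32 + 55 + 81 + 136 + 226 = 530 bits.
Saving = 678 − 530 = 148 bits.

148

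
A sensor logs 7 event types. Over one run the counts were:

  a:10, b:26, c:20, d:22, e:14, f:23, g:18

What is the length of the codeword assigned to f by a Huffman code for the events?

3

Build the tree from the bottom:
a(10) + e(14) → 24
g(18) + c(20) → 38
d(22) + f(23) → 45
24 + b(26) → 50
38 + 45 → 83
50 + 83 → 133
f sits 3 levels below the root, so its codeword is 3 bits.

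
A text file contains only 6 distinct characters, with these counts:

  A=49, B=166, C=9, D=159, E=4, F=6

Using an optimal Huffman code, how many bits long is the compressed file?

Greedily combine the two least-frequent nodes:
merge E(4) and F(6): 10
merge C(9) and 10: 19
merge 19 and A(49): 68
merge 68 and D(159): 227
merge B(166) and 227: 393
The encoded length is the sum of every internal node's weight: 10 + 19 + 68 + 227 + 393 = 717 bits.

717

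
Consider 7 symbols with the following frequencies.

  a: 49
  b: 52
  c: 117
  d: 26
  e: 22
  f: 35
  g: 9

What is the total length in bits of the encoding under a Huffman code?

784

Build the Huffman tree bottom-up:
merge g(9) and e(22): 31
merge d(26) and 31: 57
merge f(35) and a(49): 84
merge b(52) and 57: 109
merge 84 and 109: 193
merge c(117) and 193: 310
Each symbol's bit-cost is frequency × depth; summing gives 784 bits (equivalently 31 + 57 + 84 + 109 + 193 + 310).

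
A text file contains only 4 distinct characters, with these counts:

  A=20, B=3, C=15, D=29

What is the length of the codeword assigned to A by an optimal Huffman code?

Repeatedly merge the two smallest:
B(3) + C(15) → 18
18 + A(20) → 38
D(29) + 38 → 67
A sits 2 levels below the root, so its codeword is 2 bits.

2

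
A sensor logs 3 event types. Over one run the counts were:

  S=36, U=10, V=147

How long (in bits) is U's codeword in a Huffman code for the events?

Build the tree from the bottom:
combine U(10), S(36) → 46
combine 46, V(147) → 193
U sits 2 levels below the root, so its codeword is 2 bits.

2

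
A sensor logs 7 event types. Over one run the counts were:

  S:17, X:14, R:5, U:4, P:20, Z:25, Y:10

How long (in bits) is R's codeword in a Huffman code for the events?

4

Huffman merges, smallest pair first:
merge U(4) and R(5): 9
merge 9 and Y(10): 19
merge X(14) and S(17): 31
merge 19 and P(20): 39
merge Z(25) and 31: 56
merge 39 and 56: 95
R's leaf is at depth 4, giving a 4-bit codeword.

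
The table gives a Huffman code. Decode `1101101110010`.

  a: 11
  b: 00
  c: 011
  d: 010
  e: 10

Read left to right; each codeword is recognised as soon as it completes (prefix code):
  11→a | 011→c | 011→c | 10→e | 010→d
Decoded message: acced

acced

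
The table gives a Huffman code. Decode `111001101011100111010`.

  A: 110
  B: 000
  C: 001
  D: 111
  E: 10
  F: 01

DCEEDCAE

Read left to right; each codeword is recognised as soon as it completes (prefix code):
  111→D | 001→C | 10→E | 10→E | 111→D | 001→C | 110→A | 10→E
Decoded message: DCEEDCAE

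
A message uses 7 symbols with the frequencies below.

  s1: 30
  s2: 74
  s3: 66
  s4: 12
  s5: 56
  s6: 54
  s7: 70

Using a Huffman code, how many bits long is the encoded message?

Build the Huffman tree bottom-up:
s4(12) + s1(30) → 42
42 + s6(54) → 96
s5(56) + s3(66) → 122
s7(70) + s2(74) → 144
96 + 122 → 218
144 + 218 → 362
The encoded length is the sum of every internal node's weight: 42 + 96 + 122 + 144 + 218 + 362 = 984 bits.

984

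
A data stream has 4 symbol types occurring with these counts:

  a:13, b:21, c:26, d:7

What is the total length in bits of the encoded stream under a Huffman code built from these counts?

128

Merge the two smallest weights repeatedly:
merge d(7) and a(13): 20
merge 20 and b(21): 41
merge c(26) and 41: 67
Each symbol's bit-cost is frequency × depth; summing gives 128 bits (equivalently 20 + 41 + 67).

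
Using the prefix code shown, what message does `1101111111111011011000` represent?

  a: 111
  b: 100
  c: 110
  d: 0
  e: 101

caaaeebd

Read left to right; each codeword is recognised as soon as it completes (prefix code):
  110→c | 111→a | 111→a | 111→a | 101→e | 101→e | 100→b | 0→d
Decoded message: caaaeebd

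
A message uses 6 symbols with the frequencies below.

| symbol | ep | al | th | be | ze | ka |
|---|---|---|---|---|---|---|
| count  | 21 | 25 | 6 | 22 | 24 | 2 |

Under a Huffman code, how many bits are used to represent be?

Huffman merges, smallest pair first:
combine ka(2), th(6) → 8
combine 8, ep(21) → 29
combine be(22), ze(24) → 46
combine al(25), 29 → 54
combine 46, 54 → 100
The subtree containing be is merged 2 times, so code length = 2.

2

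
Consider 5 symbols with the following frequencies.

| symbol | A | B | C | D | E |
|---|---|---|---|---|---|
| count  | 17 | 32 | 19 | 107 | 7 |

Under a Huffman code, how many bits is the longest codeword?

4

Merge the two lowest-weight nodes at each step:
combine E(7), A(17) → 24
combine C(19), 24 → 43
combine B(32), 43 → 75
combine 75, D(107) → 182
The first pair merged (E, A) ends up deepest, at depth 4.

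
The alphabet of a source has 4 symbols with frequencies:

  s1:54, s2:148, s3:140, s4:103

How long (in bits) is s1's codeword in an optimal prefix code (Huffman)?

2

Build the tree from the bottom:
s1(54) + s4(103) → 157
s3(140) + s2(148) → 288
157 + 288 → 445
s1 sits 2 levels below the root, so its codeword is 2 bits.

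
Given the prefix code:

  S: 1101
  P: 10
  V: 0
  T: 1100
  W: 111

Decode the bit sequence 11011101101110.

SSPWV

Read left to right; each codeword is recognised as soon as it completes (prefix code):
  1101→S | 1101→S | 10→P | 111→W | 0→V
Decoded message: SSPWV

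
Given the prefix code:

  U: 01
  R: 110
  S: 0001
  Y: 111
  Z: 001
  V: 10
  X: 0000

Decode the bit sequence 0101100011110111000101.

UUVZYURZU

Read left to right; each codeword is recognised as soon as it completes (prefix code):
  01→U | 01→U | 10→V | 001→Z | 111→Y | 01→U | 110→R | 001→Z | 01→U
Decoded message: UUVZYURZU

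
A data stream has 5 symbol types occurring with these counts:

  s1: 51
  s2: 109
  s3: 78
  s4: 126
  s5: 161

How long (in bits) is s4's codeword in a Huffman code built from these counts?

Huffman merges, smallest pair first:
s1(51) + s3(78) → 129
s2(109) + s4(126) → 235
129 + s5(161) → 290
235 + 290 → 525
s4's leaf is at depth 2, giving a 2-bit codeword.

2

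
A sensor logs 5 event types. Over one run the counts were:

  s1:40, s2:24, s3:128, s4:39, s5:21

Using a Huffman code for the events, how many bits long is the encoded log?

500

Greedily combine the two least-frequent nodes:
merge s5(21) and s2(24): 45
merge s4(39) and s1(40): 79
merge 45 and 79: 124
merge 124 and s3(128): 252
Total encoded bits = sum of merged weights = 45 + 79 + 124 + 252 = 500.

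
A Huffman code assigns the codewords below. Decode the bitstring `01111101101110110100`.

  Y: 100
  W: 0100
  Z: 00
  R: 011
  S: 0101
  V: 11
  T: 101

Read left to right; each codeword is recognised as soon as it completes (prefix code):
  011→R | 11→V | 101→T | 101→T | 11→V | 011→R | 0100→W
Decoded message: RVTTVRW

RVTTVRW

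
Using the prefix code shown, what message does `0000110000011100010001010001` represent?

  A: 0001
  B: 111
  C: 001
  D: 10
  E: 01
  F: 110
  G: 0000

Read left to right; each codeword is recognised as soon as it completes (prefix code):
  0000→G | 110→F | 0000→G | 111→B | 0001→A | 0001→A | 01→E | 0001→A
Decoded message: GFGBAAEA

GFGBAAEA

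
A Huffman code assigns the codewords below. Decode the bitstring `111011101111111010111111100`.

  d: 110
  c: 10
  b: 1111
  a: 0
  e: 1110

Read left to right; each codeword is recognised as soon as it completes (prefix code):
  1110→e | 1110→e | 1111→b | 1110→e | 10→c | 1111→b | 1110→e | 0→a
Decoded message: eebecbea

eebecbea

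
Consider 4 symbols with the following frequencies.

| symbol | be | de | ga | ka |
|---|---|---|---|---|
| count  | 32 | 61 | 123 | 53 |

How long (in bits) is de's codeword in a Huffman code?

Build the tree from the bottom:
combine be(32), ka(53) → 85
combine de(61), 85 → 146
combine ga(123), 146 → 269
de sits 2 levels below the root, so its codeword is 2 bits.

2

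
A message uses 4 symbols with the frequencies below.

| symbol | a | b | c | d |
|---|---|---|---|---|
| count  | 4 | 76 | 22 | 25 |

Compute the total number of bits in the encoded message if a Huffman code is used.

Merge the two smallest weights repeatedly:
combine a(4), c(22) → 26
combine d(25), 26 → 51
combine 51, b(76) → 127
Total encoded bits = sum of merged weights = 26 + 51 + 127 = 204.

204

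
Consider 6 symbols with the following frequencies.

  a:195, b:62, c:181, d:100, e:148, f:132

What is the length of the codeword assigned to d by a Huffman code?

3

Repeatedly merge the two smallest:
combine b(62), d(100) → 162
combine f(132), e(148) → 280
combine 162, c(181) → 343
combine a(195), 280 → 475
combine 343, 475 → 818
d's leaf is at depth 3, giving a 3-bit codeword.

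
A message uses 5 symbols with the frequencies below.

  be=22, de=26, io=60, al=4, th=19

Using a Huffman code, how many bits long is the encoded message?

Build the Huffman tree bottom-up:
merge al(4) and th(19): 23
merge be(22) and 23: 45
merge de(26) and 45: 71
merge io(60) and 71: 131
Total encoded bits = sum of merged weights = 23 + 45 + 71 + 131 = 270.

270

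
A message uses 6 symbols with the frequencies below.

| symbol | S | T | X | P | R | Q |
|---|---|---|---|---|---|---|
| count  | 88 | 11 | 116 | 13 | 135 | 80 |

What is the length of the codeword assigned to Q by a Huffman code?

3

Huffman merges, smallest pair first:
T(11) + P(13) → 24
24 + Q(80) → 104
S(88) + 104 → 192
X(116) + R(135) → 251
192 + 251 → 443
Q sits 3 levels below the root, so its codeword is 3 bits.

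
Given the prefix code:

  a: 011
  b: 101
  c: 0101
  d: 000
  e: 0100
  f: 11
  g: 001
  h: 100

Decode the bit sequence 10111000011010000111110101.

Read left to right; each codeword is recognised as soon as it completes (prefix code):
  101→b | 11→f | 000→d | 011→a | 0100→e | 001→g | 11→f | 11→f | 0101→c
Decoded message: bfdaegffc

bfdaegffc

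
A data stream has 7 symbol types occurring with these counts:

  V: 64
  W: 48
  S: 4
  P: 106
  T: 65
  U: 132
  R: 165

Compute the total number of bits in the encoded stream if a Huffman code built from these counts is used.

1507

Merge the two smallest weights repeatedly:
merge S(4) and W(48): 52
merge 52 and V(64): 116
merge T(65) and P(106): 171
merge 116 and U(132): 248
merge R(165) and 171: 336
merge 248 and 336: 584
The encoded length is the sum of every internal node's weight: 52 + 116 + 171 + 248 + 336 + 584 = 1507 bits.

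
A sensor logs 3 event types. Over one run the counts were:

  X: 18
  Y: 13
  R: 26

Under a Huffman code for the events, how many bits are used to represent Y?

2

Build the tree from the bottom:
combine Y(13), X(18) → 31
combine R(26), 31 → 57
Y's leaf is at depth 2, giving a 2-bit codeword.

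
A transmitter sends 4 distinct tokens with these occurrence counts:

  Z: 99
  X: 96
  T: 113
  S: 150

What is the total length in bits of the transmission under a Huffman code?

Greedily combine the two least-frequent nodes:
X(96) + Z(99) → 195
T(113) + S(150) → 263
195 + 263 → 458
Total encoded bits = sum of merged weights = 195 + 263 + 458 = 916.

916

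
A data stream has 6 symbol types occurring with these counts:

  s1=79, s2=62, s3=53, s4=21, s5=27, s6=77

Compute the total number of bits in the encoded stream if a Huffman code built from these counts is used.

Build the Huffman tree bottom-up:
merge s4(21) and s5(27): 48
merge 48 and s3(53): 101
merge s2(62) and s6(77): 139
merge s1(79) and 101: 180
merge 139 and 180: 319
Total encoded bits = sum of merged weights = 48 + 101 + 139 + 180 + 319 = 787.

787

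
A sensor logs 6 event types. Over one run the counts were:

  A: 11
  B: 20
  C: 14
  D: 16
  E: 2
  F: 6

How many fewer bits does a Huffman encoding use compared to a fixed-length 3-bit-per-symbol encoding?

Fixed-length: 3 bits × 69 symbols = 207 bits.
Huffman merges:
combine E(2), F(6) → 8
combine 8, A(11) → 19
combine C(14), D(16) → 30
combine 19, B(20) → 39
combine 30, 39 → 69
Huffman total = 8 + 19 + 30 + 39 + 69 = 165 bits.
Saving = 207 − 165 = 42 bits.

42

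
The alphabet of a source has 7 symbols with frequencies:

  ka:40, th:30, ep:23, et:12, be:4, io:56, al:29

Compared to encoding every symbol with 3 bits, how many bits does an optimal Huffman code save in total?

Fixed-length: 3 bits × 194 symbols = 582 bits.
Huffman merges:
merge be(4) and et(12): 16
merge 16 and ep(23): 39
merge al(29) and th(30): 59
merge 39 and ka(40): 79
merge io(56) and 59: 115
merge 79 and 115: 194
Huffman total = 16 + 39 + 59 + 79 + 115 + 194 = 502 bits.
Saving = 582 − 502 = 80 bits.

80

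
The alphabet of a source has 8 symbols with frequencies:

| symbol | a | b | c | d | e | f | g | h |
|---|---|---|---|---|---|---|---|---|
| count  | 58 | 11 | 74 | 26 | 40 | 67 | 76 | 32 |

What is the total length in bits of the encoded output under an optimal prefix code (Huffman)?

1108

Merge the two smallest weights repeatedly:
combine b(11), d(26) → 37
combine h(32), 37 → 69
combine e(40), a(58) → 98
combine f(67), 69 → 136
combine c(74), g(76) → 150
combine 98, 136 → 234
combine 150, 234 → 384
Total encoded bits = sum of merged weights = 37 + 69 + 98 + 136 + 150 + 234 + 384 = 1108.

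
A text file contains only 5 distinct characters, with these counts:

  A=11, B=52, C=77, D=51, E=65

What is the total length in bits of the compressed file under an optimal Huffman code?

574

Greedily combine the two least-frequent nodes:
merge A(11) and D(51): 62
merge B(52) and 62: 114
merge E(65) and C(77): 142
merge 114 and 142: 256
The encoded length is the sum of every internal node's weight: 62 + 114 + 142 + 256 = 574 bits.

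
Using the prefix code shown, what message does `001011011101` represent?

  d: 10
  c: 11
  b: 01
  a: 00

adcbcb

Read left to right; each codeword is recognised as soon as it completes (prefix code):
  00→a | 10→d | 11→c | 01→b | 11→c | 01→b
Decoded message: adcbcb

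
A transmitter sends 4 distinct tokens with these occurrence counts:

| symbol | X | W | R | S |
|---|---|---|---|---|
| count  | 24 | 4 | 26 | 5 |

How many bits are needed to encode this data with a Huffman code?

101

Merge the two smallest weights repeatedly:
merge W(4) and S(5): 9
merge 9 and X(24): 33
merge R(26) and 33: 59
Each symbol's bit-cost is frequency × depth; summing gives 101 bits (equivalently 9 + 33 + 59).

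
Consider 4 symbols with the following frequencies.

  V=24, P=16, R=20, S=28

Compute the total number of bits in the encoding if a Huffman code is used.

Merge the two smallest weights repeatedly:
P(16) + R(20) → 36
V(24) + S(28) → 52
36 + 52 → 88
The encoded length is the sum of every internal node's weight: 36 + 52 + 88 = 176 bits.

176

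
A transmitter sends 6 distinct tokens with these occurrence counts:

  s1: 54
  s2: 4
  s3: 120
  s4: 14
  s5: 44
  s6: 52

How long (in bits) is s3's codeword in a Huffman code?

1

Build the tree from the bottom:
combine s2(4), s4(14) → 18
combine 18, s5(44) → 62
combine s6(52), s1(54) → 106
combine 62, 106 → 168
combine s3(120), 168 → 288
s3 is merged only at the final step, so code length = 1.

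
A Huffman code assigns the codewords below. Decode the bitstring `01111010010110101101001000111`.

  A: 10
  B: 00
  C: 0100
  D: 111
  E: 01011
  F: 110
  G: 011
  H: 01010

Read left to right; each codeword is recognised as soon as it completes (prefix code):
  011→G | 110→F | 10→A | 01011→E | 01011→E | 0100→C | 10→A | 00→B | 111→D
Decoded message: GFAEECABD

GFAEECABD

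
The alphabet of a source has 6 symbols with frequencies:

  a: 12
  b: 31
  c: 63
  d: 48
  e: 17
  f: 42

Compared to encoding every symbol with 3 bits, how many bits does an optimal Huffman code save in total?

Fixed-length: 3 bits × 213 symbols = 639 bits.
Huffman merges:
merge a(12) and e(17): 29
merge 29 and b(31): 60
merge f(42) and d(48): 90
merge 60 and c(63): 123
merge 90 and 123: 213
Huffman total = 29 + 60 + 90 + 123 + 213 = 515 bits.
Saving = 639 − 515 = 124 bits.

124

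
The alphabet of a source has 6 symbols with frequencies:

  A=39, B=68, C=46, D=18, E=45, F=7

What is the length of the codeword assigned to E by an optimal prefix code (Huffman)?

Huffman merges, smallest pair first:
merge F(7) and D(18): 25
merge 25 and A(39): 64
merge E(45) and C(46): 91
merge 64 and B(68): 132
merge 91 and 132: 223
E sits 2 levels below the root, so its codeword is 2 bits.

2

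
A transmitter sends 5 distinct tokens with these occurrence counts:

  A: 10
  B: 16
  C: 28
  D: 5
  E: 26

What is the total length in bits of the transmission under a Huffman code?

Build the Huffman tree bottom-up:
merge D(5) and A(10): 15
merge 15 and B(16): 31
merge E(26) and C(28): 54
merge 31 and 54: 85
Total encoded bits = sum of merged weights = 15 + 31 + 54 + 85 = 185.

185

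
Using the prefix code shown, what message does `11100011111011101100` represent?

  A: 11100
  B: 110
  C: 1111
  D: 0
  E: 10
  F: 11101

Read left to right; each codeword is recognised as soon as it completes (prefix code):
  11100→A | 0→D | 1111→C | 10→E | 11101→F | 10→E | 0→D
Decoded message: ADCEFED

ADCEFED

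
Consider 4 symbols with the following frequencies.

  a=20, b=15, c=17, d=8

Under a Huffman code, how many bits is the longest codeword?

Merge the two lowest-weight nodes at each step:
merge d(8) and b(15): 23
merge c(17) and a(20): 37
merge 23 and 37: 60
Maximum depth reached is 2.

2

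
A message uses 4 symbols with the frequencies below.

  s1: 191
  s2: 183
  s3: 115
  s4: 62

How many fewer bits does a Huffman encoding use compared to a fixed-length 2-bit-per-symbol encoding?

14

Fixed-length: 2 bits × 551 symbols = 1102 bits.
Huffman merges:
s4(62) + s3(115) → 177
177 + s2(183) → 360
s1(191) + 360 → 551
Huffman total = 177 + 360 + 551 = 1088 bits.
Saving = 1102 − 1088 = 14 bits.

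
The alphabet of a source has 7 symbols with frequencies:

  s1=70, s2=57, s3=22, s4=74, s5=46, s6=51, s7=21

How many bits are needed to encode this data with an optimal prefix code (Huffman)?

922

Greedily combine the two least-frequent nodes:
merge s7(21) and s3(22): 43
merge 43 and s5(46): 89
merge s6(51) and s2(57): 108
merge s1(70) and s4(74): 144
merge 89 and 108: 197
merge 144 and 197: 341
Each symbol's bit-cost is frequency × depth; summing gives 922 bits (equivalently 43 + 89 + 108 + 144 + 197 + 341).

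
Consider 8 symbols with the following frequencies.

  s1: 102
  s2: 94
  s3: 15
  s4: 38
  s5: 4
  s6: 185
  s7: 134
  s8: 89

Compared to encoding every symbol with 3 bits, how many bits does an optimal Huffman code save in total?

243

Fixed-length: 3 bits × 661 symbols = 1983 bits.
Huffman merges:
merge s5(4) and s3(15): 19
merge 19 and s4(38): 57
merge 57 and s8(89): 146
merge s2(94) and s1(102): 196
merge s7(134) and 146: 280
merge s6(185) and 196: 381
merge 280 and 381: 661
Huffman total = 19 + 57 + 146 + 196 + 280 + 381 + 661 = 1740 bits.
Saving = 1983 − 1740 = 243 bits.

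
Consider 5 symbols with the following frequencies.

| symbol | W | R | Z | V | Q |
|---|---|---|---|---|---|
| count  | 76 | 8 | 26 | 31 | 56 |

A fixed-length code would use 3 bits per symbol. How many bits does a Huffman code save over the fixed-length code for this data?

Fixed-length: 3 bits × 197 symbols = 591 bits.
Huffman merges:
combine R(8), Z(26) → 34
combine V(31), 34 → 65
combine Q(56), 65 → 121
combine W(76), 121 → 197
Huffman total = 34 + 65 + 121 + 197 = 417 bits.
Saving = 591 − 417 = 174 bits.

174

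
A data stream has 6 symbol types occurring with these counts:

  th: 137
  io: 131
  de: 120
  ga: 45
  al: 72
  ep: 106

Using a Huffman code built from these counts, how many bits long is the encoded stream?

1562

Greedily combine the two least-frequent nodes:
merge ga(45) and al(72): 117
merge ep(106) and 117: 223
merge de(120) and io(131): 251
merge th(137) and 223: 360
merge 251 and 360: 611
The encoded length is the sum of every internal node's weight: 117 + 223 + 251 + 360 + 611 = 1562 bits.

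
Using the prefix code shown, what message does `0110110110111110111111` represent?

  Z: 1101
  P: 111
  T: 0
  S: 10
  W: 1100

Read left to right; each codeword is recognised as soon as it completes (prefix code):
  0→T | 1101→Z | 10→S | 1101→Z | 111→P | 10→S | 111→P | 111→P
Decoded message: TZSZPSPP

TZSZPSPP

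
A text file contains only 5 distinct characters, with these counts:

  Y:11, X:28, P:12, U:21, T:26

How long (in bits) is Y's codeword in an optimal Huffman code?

Build the tree from the bottom:
combine Y(11), P(12) → 23
combine U(21), 23 → 44
combine T(26), X(28) → 54
combine 44, 54 → 98
The subtree containing Y is merged 3 times, so code length = 3.

3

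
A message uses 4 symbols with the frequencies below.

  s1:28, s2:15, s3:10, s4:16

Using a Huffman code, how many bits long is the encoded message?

Greedily combine the two least-frequent nodes:
combine s3(10), s2(15) → 25
combine s4(16), 25 → 41
combine s1(28), 41 → 69
Total encoded bits = sum of merged weights = 25 + 41 + 69 = 135.

135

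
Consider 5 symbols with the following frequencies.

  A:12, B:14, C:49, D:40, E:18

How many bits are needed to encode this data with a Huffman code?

Build the Huffman tree bottom-up:
A(12) + B(14) → 26
E(18) + 26 → 44
D(40) + 44 → 84
C(49) + 84 → 133
Each symbol's bit-cost is frequency × depth; summing gives 287 bits (equivalently 26 + 44 + 84 + 133).

287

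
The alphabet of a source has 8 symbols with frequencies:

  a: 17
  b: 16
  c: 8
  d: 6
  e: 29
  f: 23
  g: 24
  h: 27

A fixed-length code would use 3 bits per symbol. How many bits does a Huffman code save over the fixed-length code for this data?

15

Fixed-length: 3 bits × 150 symbols = 450 bits.
Huffman merges:
merge d(6) and c(8): 14
merge 14 and b(16): 30
merge a(17) and f(23): 40
merge g(24) and h(27): 51
merge e(29) and 30: 59
merge 40 and 51: 91
merge 59 and 91: 150
Huffman total = 14 + 30 + 40 + 51 + 59 + 91 + 150 = 435 bits.
Saving = 450 − 435 = 15 bits.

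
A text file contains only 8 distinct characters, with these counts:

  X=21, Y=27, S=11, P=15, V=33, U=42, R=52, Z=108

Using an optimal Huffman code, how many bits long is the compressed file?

Merge the two smallest weights repeatedly:
S(11) + P(15) → 26
X(21) + 26 → 47
Y(27) + V(33) → 60
U(42) + 47 → 89
R(52) + 60 → 112
89 + Z(108) → 197
112 + 197 → 309
The encoded length is the sum of every internal node's weight: 26 + 47 + 60 + 89 + 112 + 197 + 309 = 840 bits.

840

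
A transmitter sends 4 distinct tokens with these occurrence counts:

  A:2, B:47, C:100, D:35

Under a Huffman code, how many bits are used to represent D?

3

Build the tree from the bottom:
A(2) + D(35) → 37
37 + B(47) → 84
84 + C(100) → 184
D's leaf is at depth 3, giving a 3-bit codeword.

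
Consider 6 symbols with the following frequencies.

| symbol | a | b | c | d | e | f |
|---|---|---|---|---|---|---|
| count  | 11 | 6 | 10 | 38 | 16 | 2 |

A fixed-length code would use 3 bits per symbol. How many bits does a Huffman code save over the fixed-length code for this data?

68

Fixed-length: 3 bits × 83 symbols = 249 bits.
Huffman merges:
f(2) + b(6) → 8
8 + c(10) → 18
a(11) + e(16) → 27
18 + 27 → 45
d(38) + 45 → 83
Huffman total = 8 + 18 + 27 + 45 + 83 = 181 bits.
Saving = 249 − 181 = 68 bits.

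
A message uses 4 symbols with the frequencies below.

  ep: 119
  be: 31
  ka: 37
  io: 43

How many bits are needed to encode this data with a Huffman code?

Greedily combine the two least-frequent nodes:
be(31) + ka(37) → 68
io(43) + 68 → 111
111 + ep(119) → 230
Each symbol's bit-cost is frequency × depth; summing gives 409 bits (equivalently 68 + 111 + 230).

409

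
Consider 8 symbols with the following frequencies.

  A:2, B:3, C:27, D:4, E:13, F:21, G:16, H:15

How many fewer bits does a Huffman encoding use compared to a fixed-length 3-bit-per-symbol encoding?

Fixed-length: 3 bits × 101 symbols = 303 bits.
Huffman merges:
combine A(2), B(3) → 5
combine D(4), 5 → 9
combine 9, E(13) → 22
combine H(15), G(16) → 31
combine F(21), 22 → 43
combine C(27), 31 → 58
combine 43, 58 → 101
Huffman total = 5 + 9 + 22 + 31 + 43 + 58 + 101 = 269 bits.
Saving = 303 − 269 = 34 bits.

34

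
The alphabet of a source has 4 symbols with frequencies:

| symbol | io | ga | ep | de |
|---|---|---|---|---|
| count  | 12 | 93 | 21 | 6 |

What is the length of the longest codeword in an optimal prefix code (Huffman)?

Merge the two lowest-weight nodes at each step:
combine de(6), io(12) → 18
combine 18, ep(21) → 39
combine 39, ga(93) → 132
The rarest symbols sit at the bottom; the longest codeword is 3 bits.

3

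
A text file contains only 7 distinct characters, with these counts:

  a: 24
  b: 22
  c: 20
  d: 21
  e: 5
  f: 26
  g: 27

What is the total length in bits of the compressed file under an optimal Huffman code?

Greedily combine the two least-frequent nodes:
e(5) + c(20) → 25
d(21) + b(22) → 43
a(24) + 25 → 49
f(26) + g(27) → 53
43 + 49 → 92
53 + 92 → 145
Each symbol's bit-cost is frequency × depth; summing gives 407 bits (equivalently 25 + 43 + 49 + 53 + 92 + 145).

407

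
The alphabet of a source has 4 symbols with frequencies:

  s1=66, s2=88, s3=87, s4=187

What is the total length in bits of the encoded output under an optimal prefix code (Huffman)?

822

Greedily combine the two least-frequent nodes:
s1(66) + s3(87) → 153
s2(88) + 153 → 241
s4(187) + 241 → 428
Each symbol's bit-cost is frequency × depth; summing gives 822 bits (equivalently 153 + 241 + 428).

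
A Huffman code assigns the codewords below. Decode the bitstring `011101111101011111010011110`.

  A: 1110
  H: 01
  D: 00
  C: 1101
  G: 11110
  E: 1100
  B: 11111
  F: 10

Read left to right; each codeword is recognised as soon as it completes (prefix code):
  01→H | 1101→C | 11110→G | 10→F | 11111→B | 01→H | 00→D | 11110→G
Decoded message: HCGFBHDG

HCGFBHDG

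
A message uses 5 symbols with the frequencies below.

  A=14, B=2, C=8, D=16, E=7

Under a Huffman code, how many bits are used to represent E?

3

Repeatedly merge the two smallest:
merge B(2) and E(7): 9
merge C(8) and 9: 17
merge A(14) and D(16): 30
merge 17 and 30: 47
E's leaf is at depth 3, giving a 3-bit codeword.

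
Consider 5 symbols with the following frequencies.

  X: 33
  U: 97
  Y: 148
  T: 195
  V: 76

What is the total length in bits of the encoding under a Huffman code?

Build the Huffman tree bottom-up:
X(33) + V(76) → 109
U(97) + 109 → 206
Y(148) + T(195) → 343
206 + 343 → 549
The encoded length is the sum of every internal node's weight: 109 + 206 + 343 + 549 = 1207 bits.

1207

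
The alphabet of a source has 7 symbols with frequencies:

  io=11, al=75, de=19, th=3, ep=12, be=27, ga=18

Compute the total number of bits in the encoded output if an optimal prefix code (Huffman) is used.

Merge the two smallest weights repeatedly:
combine th(3), io(11) → 14
combine ep(12), 14 → 26
combine ga(18), de(19) → 37
combine 26, be(27) → 53
combine 37, 53 → 90
combine al(75), 90 → 165
Each symbol's bit-cost is frequency × depth; summing gives 385 bits (equivalently 14 + 26 + 37 + 53 + 90 + 165).

385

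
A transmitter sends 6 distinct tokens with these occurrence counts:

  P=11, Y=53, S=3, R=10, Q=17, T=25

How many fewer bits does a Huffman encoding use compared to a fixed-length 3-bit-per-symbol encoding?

94

Fixed-length: 3 bits × 119 symbols = 357 bits.
Huffman merges:
merge S(3) and R(10): 13
merge P(11) and 13: 24
merge Q(17) and 24: 41
merge T(25) and 41: 66
merge Y(53) and 66: 119
Huffman total = 13 + 24 + 41 + 66 + 119 = 263 bits.
Saving = 357 − 263 = 94 bits.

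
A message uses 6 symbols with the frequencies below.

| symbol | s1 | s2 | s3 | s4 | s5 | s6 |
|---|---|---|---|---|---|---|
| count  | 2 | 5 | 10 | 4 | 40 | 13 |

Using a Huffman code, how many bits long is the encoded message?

Greedily combine the two least-frequent nodes:
merge s1(2) and s4(4): 6
merge s2(5) and 6: 11
merge s3(10) and 11: 21
merge s6(13) and 21: 34
merge 34 and s5(40): 74
The encoded length is the sum of every internal node's weight: 6 + 11 + 21 + 34 + 74 = 146 bits.

146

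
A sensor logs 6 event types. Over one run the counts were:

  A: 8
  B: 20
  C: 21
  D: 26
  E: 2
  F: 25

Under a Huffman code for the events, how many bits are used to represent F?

Huffman merges, smallest pair first:
merge E(2) and A(8): 10
merge 10 and B(20): 30
merge C(21) and F(25): 46
merge D(26) and 30: 56
merge 46 and 56: 102
F's leaf is at depth 2, giving a 2-bit codeword.

2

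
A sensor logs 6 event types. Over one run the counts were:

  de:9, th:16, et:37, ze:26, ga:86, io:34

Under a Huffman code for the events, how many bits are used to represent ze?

Huffman merges, smallest pair first:
de(9) + th(16) → 25
25 + ze(26) → 51
io(34) + et(37) → 71
51 + 71 → 122
ga(86) + 122 → 208
ze's leaf is at depth 3, giving a 3-bit codeword.

3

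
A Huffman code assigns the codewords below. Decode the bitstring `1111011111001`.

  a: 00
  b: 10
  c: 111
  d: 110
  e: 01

cbcde

Read left to right; each codeword is recognised as soon as it completes (prefix code):
  111→c | 10→b | 111→c | 110→d | 01→e
Decoded message: cbcde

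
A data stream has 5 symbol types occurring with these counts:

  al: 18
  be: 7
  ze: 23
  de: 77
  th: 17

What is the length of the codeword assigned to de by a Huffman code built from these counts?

1

Huffman merges, smallest pair first:
combine be(7), th(17) → 24
combine al(18), ze(23) → 41
combine 24, 41 → 65
combine 65, de(77) → 142
de is merged only at the final step, so code length = 1.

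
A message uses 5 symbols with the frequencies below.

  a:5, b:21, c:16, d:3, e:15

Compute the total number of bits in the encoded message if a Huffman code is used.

Merge the two smallest weights repeatedly:
d(3) + a(5) → 8
8 + e(15) → 23
c(16) + b(21) → 37
23 + 37 → 60
Each symbol's bit-cost is frequency × depth; summing gives 128 bits (equivalently 8 + 23 + 37 + 60).

128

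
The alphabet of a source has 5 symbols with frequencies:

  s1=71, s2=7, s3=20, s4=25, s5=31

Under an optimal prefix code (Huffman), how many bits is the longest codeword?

4

Merge the two lowest-weight nodes at each step:
merge s2(7) and s3(20): 27
merge s4(25) and 27: 52
merge s5(31) and 52: 83
merge s1(71) and 83: 154
The first pair merged (s2, s3) ends up deepest, at depth 4.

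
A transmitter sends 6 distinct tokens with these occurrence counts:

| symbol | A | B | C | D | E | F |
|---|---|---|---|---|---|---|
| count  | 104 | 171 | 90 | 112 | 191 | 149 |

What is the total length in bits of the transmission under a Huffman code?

Greedily combine the two least-frequent nodes:
C(90) + A(104) → 194
D(112) + F(149) → 261
B(171) + E(191) → 362
194 + 261 → 455
362 + 455 → 817
The encoded length is the sum of every internal node's weight: 194 + 261 + 362 + 455 + 817 = 2089 bits.

2089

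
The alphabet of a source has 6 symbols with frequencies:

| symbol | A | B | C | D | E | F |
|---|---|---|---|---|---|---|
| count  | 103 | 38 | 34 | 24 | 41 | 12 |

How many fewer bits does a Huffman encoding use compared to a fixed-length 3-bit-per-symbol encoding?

Fixed-length: 3 bits × 252 symbols = 756 bits.
Huffman merges:
combine F(12), D(24) → 36
combine C(34), 36 → 70
combine B(38), E(41) → 79
combine 70, 79 → 149
combine A(103), 149 → 252
Huffman total = 36 + 70 + 79 + 149 + 252 = 586 bits.
Saving = 756 − 586 = 170 bits.

170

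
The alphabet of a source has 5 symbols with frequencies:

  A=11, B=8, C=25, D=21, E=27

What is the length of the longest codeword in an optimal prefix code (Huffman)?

Merge the two lowest-weight nodes at each step:
B(8) + A(11) → 19
19 + D(21) → 40
C(25) + E(27) → 52
40 + 52 → 92
Maximum depth reached is 3.

3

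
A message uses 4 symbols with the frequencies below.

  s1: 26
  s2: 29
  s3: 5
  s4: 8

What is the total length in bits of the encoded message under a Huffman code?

120

Greedily combine the two least-frequent nodes:
s3(5) + s4(8) → 13
13 + s1(26) → 39
s2(29) + 39 → 68
The encoded length is the sum of every internal node's weight: 13 + 39 + 68 = 120 bits.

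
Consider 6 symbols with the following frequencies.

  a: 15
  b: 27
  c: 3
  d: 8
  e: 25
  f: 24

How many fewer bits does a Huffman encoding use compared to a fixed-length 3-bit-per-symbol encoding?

Fixed-length: 3 bits × 102 symbols = 306 bits.
Huffman merges:
combine c(3), d(8) → 11
combine 11, a(15) → 26
combine f(24), e(25) → 49
combine 26, b(27) → 53
combine 49, 53 → 102
Huffman total = 11 + 26 + 49 + 53 + 102 = 241 bits.
Saving = 306 − 241 = 65 bits.

65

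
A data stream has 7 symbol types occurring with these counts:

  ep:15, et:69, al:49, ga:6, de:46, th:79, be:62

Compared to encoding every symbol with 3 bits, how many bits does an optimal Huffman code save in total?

127

Fixed-length: 3 bits × 326 symbols = 978 bits.
Huffman merges:
ga(6) + ep(15) → 21
21 + de(46) → 67
al(49) + be(62) → 111
67 + et(69) → 136
th(79) + 111 → 190
136 + 190 → 326
Huffman total = 21 + 67 + 111 + 136 + 190 + 326 = 851 bits.
Saving = 978 − 851 = 127 bits.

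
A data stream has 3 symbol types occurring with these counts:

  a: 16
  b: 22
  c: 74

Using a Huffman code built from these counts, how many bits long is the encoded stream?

Greedily combine the two least-frequent nodes:
merge a(16) and b(22): 38
merge 38 and c(74): 112
Total encoded bits = sum of merged weights = 38 + 112 = 150.

150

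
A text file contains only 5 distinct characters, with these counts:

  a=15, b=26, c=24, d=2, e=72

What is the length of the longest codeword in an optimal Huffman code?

Merge the two lowest-weight nodes at each step:
combine d(2), a(15) → 17
combine 17, c(24) → 41
combine b(26), 41 → 67
combine 67, e(72) → 139
The rarest symbols sit at the bottom; the longest codeword is 4 bits.

4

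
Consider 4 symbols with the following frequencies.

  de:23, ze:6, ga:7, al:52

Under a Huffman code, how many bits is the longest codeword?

Merge the two lowest-weight nodes at each step:
combine ze(6), ga(7) → 13
combine 13, de(23) → 36
combine 36, al(52) → 88
The rarest symbols sit at the bottom; the longest codeword is 3 bits.

3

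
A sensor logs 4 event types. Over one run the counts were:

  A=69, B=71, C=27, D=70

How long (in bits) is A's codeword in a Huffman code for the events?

2

Repeatedly merge the two smallest:
C(27) + A(69) → 96
D(70) + B(71) → 141
96 + 141 → 237
A sits 2 levels below the root, so its codeword is 2 bits.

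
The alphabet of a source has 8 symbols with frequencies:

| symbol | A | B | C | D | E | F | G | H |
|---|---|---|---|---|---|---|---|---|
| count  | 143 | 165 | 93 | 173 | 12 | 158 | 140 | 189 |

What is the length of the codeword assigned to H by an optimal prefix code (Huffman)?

Repeatedly merge the two smallest:
combine E(12), C(93) → 105
combine 105, G(140) → 245
combine A(143), F(158) → 301
combine B(165), D(173) → 338
combine H(189), 245 → 434
combine 301, 338 → 639
combine 434, 639 → 1073
H's leaf is at depth 2, giving a 2-bit codeword.

2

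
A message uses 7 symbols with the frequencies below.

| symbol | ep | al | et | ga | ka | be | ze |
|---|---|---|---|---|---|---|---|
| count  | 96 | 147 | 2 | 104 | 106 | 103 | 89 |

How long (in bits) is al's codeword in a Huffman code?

2

Build the tree from the bottom:
merge et(2) and ze(89): 91
merge 91 and ep(96): 187
merge be(103) and ga(104): 207
merge ka(106) and al(147): 253
merge 187 and 207: 394
merge 253 and 394: 647
The subtree containing al is merged 2 times, so code length = 2.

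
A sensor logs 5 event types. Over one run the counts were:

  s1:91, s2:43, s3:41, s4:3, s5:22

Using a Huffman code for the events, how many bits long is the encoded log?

400

Greedily combine the two least-frequent nodes:
merge s4(3) and s5(22): 25
merge 25 and s3(41): 66
merge s2(43) and 66: 109
merge s1(91) and 109: 200
Each symbol's bit-cost is frequency × depth; summing gives 400 bits (equivalently 25 + 66 + 109 + 200).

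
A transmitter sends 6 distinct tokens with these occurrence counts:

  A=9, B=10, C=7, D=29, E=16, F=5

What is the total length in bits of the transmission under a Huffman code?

Greedily combine the two least-frequent nodes:
combine F(5), C(7) → 12
combine A(9), B(10) → 19
combine 12, E(16) → 28
combine 19, 28 → 47
combine D(29), 47 → 76
Each symbol's bit-cost is frequency × depth; summing gives 182 bits (equivalently 12 + 19 + 28 + 47 + 76).

182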